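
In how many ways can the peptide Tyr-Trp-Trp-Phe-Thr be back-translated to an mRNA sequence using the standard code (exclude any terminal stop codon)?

16

Tyr: 2 codons.
Trp: 1 codon.
Trp: 1 codon.
Phe: 2 codons.
Thr: 4 codons.
2 × 1 × 1 × 2 × 4 = 16.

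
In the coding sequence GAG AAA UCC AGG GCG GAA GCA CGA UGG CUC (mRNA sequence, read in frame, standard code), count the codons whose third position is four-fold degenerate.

Codon 1 GAG (Glu): third position 2-fold.
Codon 2 AAA (Lys): third position 2-fold.
Codon 3 UCC (Ser): third position 4-fold.
Codon 4 AGG (Arg): third position 2-fold.
Codon 5 GCG (Ala): third position 4-fold.
Codon 6 GAA (Glu): third position 2-fold.
Codon 7 GCA (Ala): third position 4-fold.
Codon 8 CGA (Arg): third position 4-fold.
Codon 9 UGG (Trp): third position 1-fold.
Codon 10 CUC (Leu): third position 4-fold.
Four-fold degenerate third positions: 5.

5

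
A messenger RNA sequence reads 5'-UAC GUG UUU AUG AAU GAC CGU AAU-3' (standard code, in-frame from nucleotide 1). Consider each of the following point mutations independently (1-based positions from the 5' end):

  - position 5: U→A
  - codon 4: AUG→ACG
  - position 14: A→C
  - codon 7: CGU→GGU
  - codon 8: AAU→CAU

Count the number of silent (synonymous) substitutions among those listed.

0

Codon 2: GUG (Val) → GAG (Glu) — missense.
Codon 4: AUG (Met) → ACG (Thr) — missense.
Codon 5: AAU (Asn) → ACU (Thr) — missense.
Codon 7: CGU (Arg) → GGU (Gly) — missense.
Codon 8: AAU (Asn) → CAU (His) — missense.
Synonymous: 0 of 5.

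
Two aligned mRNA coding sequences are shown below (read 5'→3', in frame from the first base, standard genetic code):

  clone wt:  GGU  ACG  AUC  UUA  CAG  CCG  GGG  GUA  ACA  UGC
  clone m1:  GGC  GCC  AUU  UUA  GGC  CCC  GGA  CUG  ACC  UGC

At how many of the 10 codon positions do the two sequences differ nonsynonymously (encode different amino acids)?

Codon 1: GGU Gly / GGC Gly — synonymous.
Codon 2: ACG Thr / GCC Ala — nonsynonymous.
Codon 3: AUC Ile / AUU Ile — synonymous.
Codon 4: UUA Leu / UUA Leu — identical.
Codon 5: CAG Gln / GGC Gly — nonsynonymous.
Codon 6: CCG Pro / CCC Pro — synonymous.
Codon 7: GGG Gly / GGA Gly — synonymous.
Codon 8: GUA Val / CUG Leu — nonsynonymous.
Codon 9: ACA Thr / ACC Thr — synonymous.
Codon 10: UGC Cys / UGC Cys — identical.
Nonsynonymous differences: 3.

3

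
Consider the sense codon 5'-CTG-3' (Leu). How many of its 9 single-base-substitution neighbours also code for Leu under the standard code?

4

Position 1: TTG → 1 synonymous.
Position 2: none → 0 synonymous.
Position 3: CTT, CTC, CTA → 3 synonymous.
Total: 1 + 0 + 3 = 4.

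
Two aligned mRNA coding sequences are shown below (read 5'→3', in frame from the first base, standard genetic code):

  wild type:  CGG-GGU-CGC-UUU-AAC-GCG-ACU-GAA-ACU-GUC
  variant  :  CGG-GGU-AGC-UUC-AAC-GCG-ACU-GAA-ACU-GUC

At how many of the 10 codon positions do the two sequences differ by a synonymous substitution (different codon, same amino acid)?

Codon 1: CGG Arg / CGG Arg — identical.
Codon 2: GGU Gly / GGU Gly — identical.
Codon 3: CGC Arg / AGC Ser — nonsynonymous.
Codon 4: UUU Phe / UUC Phe — synonymous.
Codon 5: AAC Asn / AAC Asn — identical.
Codon 6: GCG Ala / GCG Ala — identical.
Codon 7: ACU Thr / ACU Thr — identical.
Codon 8: GAA Glu / GAA Glu — identical.
Codon 9: ACU Thr / ACU Thr — identical.
Codon 10: GUC Val / GUC Val — identical.
Synonymous differences: 1.

1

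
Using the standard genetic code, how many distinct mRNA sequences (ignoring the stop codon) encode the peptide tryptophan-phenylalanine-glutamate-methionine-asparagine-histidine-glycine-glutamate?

Trp: 1 codon.
Phe: 2 codons.
Glu: 2 codons.
Met: 1 codon.
Asn: 2 codons.
His: 2 codons.
Gly: 4 codons.
Glu: 2 codons.
1 × 2 × 2 × 1 × 2 × 2 × 4 × 2 = 128.

128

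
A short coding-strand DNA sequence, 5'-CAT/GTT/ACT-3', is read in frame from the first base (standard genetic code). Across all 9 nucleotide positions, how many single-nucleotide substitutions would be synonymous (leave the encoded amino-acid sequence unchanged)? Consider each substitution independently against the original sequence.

Codon 1 (CAT, His): 1 synonymous substitution.
Codon 2 (GTT, Val): 3 synonymous substitutions.
Codon 3 (ACT, Thr): 3 synonymous substitutions.
Total: 1 + 3 + 3 = 7.

7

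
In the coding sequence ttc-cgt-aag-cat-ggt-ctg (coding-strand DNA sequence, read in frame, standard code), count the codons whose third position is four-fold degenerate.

Codon 1 TTC (Phe): third position 2-fold.
Codon 2 CGT (Arg): third position 4-fold.
Codon 3 AAG (Lys): third position 2-fold.
Codon 4 CAT (His): third position 2-fold.
Codon 5 GGT (Gly): third position 4-fold.
Codon 6 CTG (Leu): third position 4-fold.
Four-fold degenerate third positions: 3.

3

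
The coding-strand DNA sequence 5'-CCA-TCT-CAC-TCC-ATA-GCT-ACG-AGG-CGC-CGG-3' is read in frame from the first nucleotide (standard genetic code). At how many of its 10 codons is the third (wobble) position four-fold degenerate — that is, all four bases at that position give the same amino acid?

Codon 1 CCA (Pro): third position 4-fold.
Codon 2 TCT (Ser): third position 4-fold.
Codon 3 CAC (His): third position 2-fold.
Codon 4 TCC (Ser): third position 4-fold.
Codon 5 ATA (Ile): third position 3-fold.
Codon 6 GCT (Ala): third position 4-fold.
Codon 7 ACG (Thr): third position 4-fold.
Codon 8 AGG (Arg): third position 2-fold.
Codon 9 CGC (Arg): third position 4-fold.
Codon 10 CGG (Arg): third position 4-fold.
Four-fold degenerate third positions: 7.

7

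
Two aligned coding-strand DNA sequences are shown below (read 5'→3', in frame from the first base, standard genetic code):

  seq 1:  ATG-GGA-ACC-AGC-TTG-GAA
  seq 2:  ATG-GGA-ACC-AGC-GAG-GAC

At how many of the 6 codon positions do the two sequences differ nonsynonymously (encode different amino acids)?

Codon 1: ATG Met / ATG Met — identical.
Codon 2: GGA Gly / GGA Gly — identical.
Codon 3: ACC Thr / ACC Thr — identical.
Codon 4: AGC Ser / AGC Ser — identical.
Codon 5: TTG Leu / GAG Glu — nonsynonymous.
Codon 6: GAA Glu / GAC Asp — nonsynonymous.
Nonsynonymous differences: 2.

2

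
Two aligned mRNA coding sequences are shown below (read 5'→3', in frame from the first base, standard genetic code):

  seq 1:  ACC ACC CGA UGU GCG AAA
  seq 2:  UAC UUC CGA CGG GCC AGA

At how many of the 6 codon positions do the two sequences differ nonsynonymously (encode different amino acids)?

4

Codon 1: ACC Thr / UAC Tyr — nonsynonymous.
Codon 2: ACC Thr / UUC Phe — nonsynonymous.
Codon 3: CGA Arg / CGA Arg — identical.
Codon 4: UGU Cys / CGG Arg — nonsynonymous.
Codon 5: GCG Ala / GCC Ala — synonymous.
Codon 6: AAA Lys / AGA Arg — nonsynonymous.
Nonsynonymous differences: 4.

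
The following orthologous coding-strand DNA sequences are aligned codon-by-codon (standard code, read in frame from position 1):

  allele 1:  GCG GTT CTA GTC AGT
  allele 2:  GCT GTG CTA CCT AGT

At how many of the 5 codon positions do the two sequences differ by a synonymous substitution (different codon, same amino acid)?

Codon 1: GCG Ala / GCT Ala — synonymous.
Codon 2: GTT Val / GTG Val — synonymous.
Codon 3: CTA Leu / CTA Leu — identical.
Codon 4: GTC Val / CCT Pro — nonsynonymous.
Codon 5: AGT Ser / AGT Ser — identical.
Synonymous differences: 2.

2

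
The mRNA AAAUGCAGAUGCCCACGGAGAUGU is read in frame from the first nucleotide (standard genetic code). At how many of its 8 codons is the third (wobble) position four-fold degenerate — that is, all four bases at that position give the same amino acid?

2

Codon 1 AAA (Lys): third position 2-fold.
Codon 2 UGC (Cys): third position 2-fold.
Codon 3 AGA (Arg): third position 2-fold.
Codon 4 UGC (Cys): third position 2-fold.
Codon 5 CCA (Pro): third position 4-fold.
Codon 6 CGG (Arg): third position 4-fold.
Codon 7 AGA (Arg): third position 2-fold.
Codon 8 UGU (Cys): third position 2-fold.
Four-fold degenerate third positions: 2.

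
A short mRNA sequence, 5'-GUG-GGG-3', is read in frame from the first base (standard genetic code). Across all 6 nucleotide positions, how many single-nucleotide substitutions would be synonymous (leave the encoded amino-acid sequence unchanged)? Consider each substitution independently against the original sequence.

6

Codon 1 (GUG, Val): 3 synonymous substitutions.
Codon 2 (GGG, Gly): 3 synonymous substitutions.
Total: 3 + 3 = 6.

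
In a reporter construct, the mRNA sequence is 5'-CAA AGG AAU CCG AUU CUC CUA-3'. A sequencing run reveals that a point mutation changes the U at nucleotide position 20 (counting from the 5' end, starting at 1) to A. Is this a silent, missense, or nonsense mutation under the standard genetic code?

Position 20 falls in codon 7: CUA → Leu.
After the substitution the codon is CAA → Gln.
Leu ≠ Gln, so this is a missense mutation.

missense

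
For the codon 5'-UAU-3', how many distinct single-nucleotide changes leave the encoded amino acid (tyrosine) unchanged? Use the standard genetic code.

1

Position 1: none → 0 synonymous.
Position 2: none → 0 synonymous.
Position 3: UAC → 1 synonymous.
Total: 0 + 0 + 1 = 1.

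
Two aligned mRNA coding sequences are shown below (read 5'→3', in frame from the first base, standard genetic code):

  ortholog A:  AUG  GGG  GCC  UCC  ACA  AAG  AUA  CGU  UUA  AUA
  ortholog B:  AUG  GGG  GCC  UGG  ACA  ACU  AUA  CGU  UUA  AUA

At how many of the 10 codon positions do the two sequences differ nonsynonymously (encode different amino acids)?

2

Codon 1: AUG Met / AUG Met — identical.
Codon 2: GGG Gly / GGG Gly — identical.
Codon 3: GCC Ala / GCC Ala — identical.
Codon 4: UCC Ser / UGG Trp — nonsynonymous.
Codon 5: ACA Thr / ACA Thr — identical.
Codon 6: AAG Lys / ACU Thr — nonsynonymous.
Codon 7: AUA Ile / AUA Ile — identical.
Codon 8: CGU Arg / CGU Arg — identical.
Codon 9: UUA Leu / UUA Leu — identical.
Codon 10: AUA Ile / AUA Ile — identical.
Nonsynonymous differences: 2.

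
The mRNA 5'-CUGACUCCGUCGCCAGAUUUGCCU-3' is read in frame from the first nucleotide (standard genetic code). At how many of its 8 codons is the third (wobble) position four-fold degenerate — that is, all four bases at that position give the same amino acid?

Codon 1 CUG (Leu): third position 4-fold.
Codon 2 ACU (Thr): third position 4-fold.
Codon 3 CCG (Pro): third position 4-fold.
Codon 4 UCG (Ser): third position 4-fold.
Codon 5 CCA (Pro): third position 4-fold.
Codon 6 GAU (Asp): third position 2-fold.
Codon 7 UUG (Leu): third position 2-fold.
Codon 8 CCU (Pro): third position 4-fold.
Four-fold degenerate third positions: 6.

6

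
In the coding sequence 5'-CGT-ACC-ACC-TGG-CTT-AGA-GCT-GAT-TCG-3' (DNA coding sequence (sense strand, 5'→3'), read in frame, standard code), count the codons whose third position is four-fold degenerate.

6

Codon 1 CGT (Arg): third position 4-fold.
Codon 2 ACC (Thr): third position 4-fold.
Codon 3 ACC (Thr): third position 4-fold.
Codon 4 TGG (Trp): third position 1-fold.
Codon 5 CTT (Leu): third position 4-fold.
Codon 6 AGA (Arg): third position 2-fold.
Codon 7 GCT (Ala): third position 4-fold.
Codon 8 GAT (Asp): third position 2-fold.
Codon 9 TCG (Ser): third position 4-fold.
Four-fold degenerate third positions: 6.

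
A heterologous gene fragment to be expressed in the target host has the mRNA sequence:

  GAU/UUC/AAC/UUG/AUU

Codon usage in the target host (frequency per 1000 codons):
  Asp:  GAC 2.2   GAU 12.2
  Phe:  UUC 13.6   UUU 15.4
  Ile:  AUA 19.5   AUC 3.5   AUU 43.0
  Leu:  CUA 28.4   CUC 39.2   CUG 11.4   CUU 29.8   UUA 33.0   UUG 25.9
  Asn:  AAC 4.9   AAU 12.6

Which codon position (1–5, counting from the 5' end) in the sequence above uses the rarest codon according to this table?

Codon 1 GAU (Asp): 12.2 per 1000.
Codon 2 UUC (Phe): 13.6 per 1000.
Codon 3 AAC (Asn): 4.9 per 1000.
Codon 4 UUG (Leu): 25.9 per 1000.
Codon 5 AUU (Ile): 43.0 per 1000.
Lowest frequency is 4.9 at codon 3.

3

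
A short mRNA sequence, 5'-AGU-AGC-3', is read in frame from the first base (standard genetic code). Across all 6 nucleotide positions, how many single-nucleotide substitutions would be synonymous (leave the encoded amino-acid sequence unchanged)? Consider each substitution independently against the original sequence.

2

Codon 1 (AGU, Ser): 1 synonymous substitution.
Codon 2 (AGC, Ser): 1 synonymous substitution.
Total: 1 + 1 = 2.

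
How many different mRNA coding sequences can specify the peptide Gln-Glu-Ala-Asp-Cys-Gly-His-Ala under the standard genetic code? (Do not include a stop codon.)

2048

Gln: 2 codons.
Glu: 2 codons.
Ala: 4 codons.
Asp: 2 codons.
Cys: 2 codons.
Gly: 4 codons.
His: 2 codons.
Ala: 4 codons.
2 × 2 × 4 × 2 × 2 × 4 × 2 × 4 = 2048.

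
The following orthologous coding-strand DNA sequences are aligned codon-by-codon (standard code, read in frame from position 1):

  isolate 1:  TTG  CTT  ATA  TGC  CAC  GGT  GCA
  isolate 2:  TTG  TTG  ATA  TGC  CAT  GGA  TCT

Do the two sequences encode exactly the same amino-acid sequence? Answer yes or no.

no

Codon 1: TTG Leu / TTG Leu — identical.
Codon 2: CTT Leu / TTG Leu — synonymous.
Codon 3: ATA Ile / ATA Ile — identical.
Codon 4: TGC Cys / TGC Cys — identical.
Codon 5: CAC His / CAT His — synonymous.
Codon 6: GGT Gly / GGA Gly — synonymous.
Codon 7: GCA Ala / TCT Ser — nonsynonymous.
Nonsynonymous differences: 1 → different protein.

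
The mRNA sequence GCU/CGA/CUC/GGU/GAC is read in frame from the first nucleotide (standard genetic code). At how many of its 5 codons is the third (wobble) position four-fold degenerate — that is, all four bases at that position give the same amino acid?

Codon 1 GCU (Ala): third position 4-fold.
Codon 2 CGA (Arg): third position 4-fold.
Codon 3 CUC (Leu): third position 4-fold.
Codon 4 GGU (Gly): third position 4-fold.
Codon 5 GAC (Asp): third position 2-fold.
Four-fold degenerate third positions: 4.

4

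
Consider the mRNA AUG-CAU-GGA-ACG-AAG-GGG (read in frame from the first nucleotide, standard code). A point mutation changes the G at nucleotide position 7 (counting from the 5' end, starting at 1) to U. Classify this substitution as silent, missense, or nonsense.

Position 7 falls in codon 3: GGA → Gly.
After the substitution the codon is UGA → Stop.
The new codon is a stop codon, so this is a nonsense mutation.

nonsense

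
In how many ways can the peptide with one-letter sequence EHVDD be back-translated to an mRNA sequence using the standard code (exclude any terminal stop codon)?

64

Glu: 2 codons.
His: 2 codons.
Val: 4 codons.
Asp: 2 codons.
Asp: 2 codons.
2 × 2 × 4 × 2 × 2 = 64.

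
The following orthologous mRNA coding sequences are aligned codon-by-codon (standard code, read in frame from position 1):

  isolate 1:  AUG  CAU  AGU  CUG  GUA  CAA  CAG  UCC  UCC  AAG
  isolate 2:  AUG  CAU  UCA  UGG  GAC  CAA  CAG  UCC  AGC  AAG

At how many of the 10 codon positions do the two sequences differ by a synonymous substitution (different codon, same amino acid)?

Codon 1: AUG Met / AUG Met — identical.
Codon 2: CAU His / CAU His — identical.
Codon 3: AGU Ser / UCA Ser — synonymous.
Codon 4: CUG Leu / UGG Trp — nonsynonymous.
Codon 5: GUA Val / GAC Asp — nonsynonymous.
Codon 6: CAA Gln / CAA Gln — identical.
Codon 7: CAG Gln / CAG Gln — identical.
Codon 8: UCC Ser / UCC Ser — identical.
Codon 9: UCC Ser / AGC Ser — synonymous.
Codon 10: AAG Lys / AAG Lys — identical.
Synonymous differences: 2.

2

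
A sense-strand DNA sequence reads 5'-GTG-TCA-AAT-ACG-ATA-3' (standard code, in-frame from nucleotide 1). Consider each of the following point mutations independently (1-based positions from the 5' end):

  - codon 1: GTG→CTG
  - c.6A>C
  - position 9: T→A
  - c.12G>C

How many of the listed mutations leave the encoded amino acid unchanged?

Codon 1: GTG (Val) → CTG (Leu) — missense.
Codon 2: TCA (Ser) → TCC (Ser) — synonymous.
Codon 3: AAT (Asn) → AAA (Lys) — missense.
Codon 4: ACG (Thr) → ACC (Thr) — synonymous.
Synonymous: 2 of 4.

2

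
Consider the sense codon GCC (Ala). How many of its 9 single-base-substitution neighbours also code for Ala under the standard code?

3

Position 1: none → 0 synonymous.
Position 2: none → 0 synonymous.
Position 3: GCT, GCA, GCG → 3 synonymous.
Total: 0 + 0 + 3 = 3.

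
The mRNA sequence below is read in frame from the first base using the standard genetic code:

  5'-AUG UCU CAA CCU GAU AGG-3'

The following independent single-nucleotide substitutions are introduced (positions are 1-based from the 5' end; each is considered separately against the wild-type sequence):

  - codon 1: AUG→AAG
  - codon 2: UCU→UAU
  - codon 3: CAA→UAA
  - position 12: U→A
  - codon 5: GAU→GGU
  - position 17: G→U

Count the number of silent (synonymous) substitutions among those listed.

Codon 1: AUG (Met) → AAG (Lys) — missense.
Codon 2: UCU (Ser) → UAU (Tyr) — missense.
Codon 3: CAA (Gln) → UAA (Stop) — nonsense.
Codon 4: CCU (Pro) → CCA (Pro) — synonymous.
Codon 5: GAU (Asp) → GGU (Gly) — missense.
Codon 6: AGG (Arg) → AUG (Met) — missense.
Synonymous: 1 of 6.

1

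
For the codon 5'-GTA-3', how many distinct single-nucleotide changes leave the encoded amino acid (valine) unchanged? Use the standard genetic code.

Position 1: none → 0 synonymous.
Position 2: none → 0 synonymous.
Position 3: GTT, GTC, GTG → 3 synonymous.
Total: 0 + 0 + 3 = 3.

3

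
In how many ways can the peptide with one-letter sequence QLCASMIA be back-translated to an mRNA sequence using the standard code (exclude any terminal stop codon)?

6912

Gln: 2 codons.
Leu: 6 codons.
Cys: 2 codons.
Ala: 4 codons.
Ser: 6 codons.
Met: 1 codon.
Ile: 3 codons.
Ala: 4 codons.
2 × 6 × 2 × 4 × 6 × 1 × 3 × 4 = 6912.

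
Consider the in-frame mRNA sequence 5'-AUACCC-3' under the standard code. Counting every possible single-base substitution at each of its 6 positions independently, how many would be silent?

5

Codon 1 (AUA, Ile): 2 synonymous substitutions.
Codon 2 (CCC, Pro): 3 synonymous substitutions.
Total: 2 + 3 = 5.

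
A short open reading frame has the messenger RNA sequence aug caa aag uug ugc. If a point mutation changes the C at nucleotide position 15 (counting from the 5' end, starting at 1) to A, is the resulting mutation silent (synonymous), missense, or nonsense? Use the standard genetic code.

nonsense

Position 15 falls in codon 5: UGC → Cys.
After the substitution the codon is UGA → Stop.
The new codon is a stop codon, so this is a nonsense mutation.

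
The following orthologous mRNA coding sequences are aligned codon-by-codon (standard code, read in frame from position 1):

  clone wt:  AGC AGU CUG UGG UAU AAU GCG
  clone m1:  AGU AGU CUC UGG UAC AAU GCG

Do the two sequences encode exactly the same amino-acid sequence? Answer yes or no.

Codon 1: AGC Ser / AGU Ser — synonymous.
Codon 2: AGU Ser / AGU Ser — identical.
Codon 3: CUG Leu / CUC Leu — synonymous.
Codon 4: UGG Trp / UGG Trp — identical.
Codon 5: UAU Tyr / UAC Tyr — synonymous.
Codon 6: AAU Asn / AAU Asn — identical.
Codon 7: GCG Ala / GCG Ala — identical.
Nonsynonymous differences: 0 → same protein.

yes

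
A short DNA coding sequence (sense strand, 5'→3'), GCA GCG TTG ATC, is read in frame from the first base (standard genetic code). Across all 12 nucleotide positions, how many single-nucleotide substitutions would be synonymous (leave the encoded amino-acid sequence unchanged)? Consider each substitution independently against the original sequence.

Codon 1 (GCA, Ala): 3 synonymous substitutions.
Codon 2 (GCG, Ala): 3 synonymous substitutions.
Codon 3 (TTG, Leu): 2 synonymous substitutions.
Codon 4 (ATC, Ile): 2 synonymous substitutions.
Total: 3 + 3 + 2 + 2 = 10.

10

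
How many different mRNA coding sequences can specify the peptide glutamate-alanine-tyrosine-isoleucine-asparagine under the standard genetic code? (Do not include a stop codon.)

Glu: 2 codons.
Ala: 4 codons.
Tyr: 2 codons.
Ile: 3 codons.
Asn: 2 codons.
2 × 4 × 2 × 3 × 2 = 96.

96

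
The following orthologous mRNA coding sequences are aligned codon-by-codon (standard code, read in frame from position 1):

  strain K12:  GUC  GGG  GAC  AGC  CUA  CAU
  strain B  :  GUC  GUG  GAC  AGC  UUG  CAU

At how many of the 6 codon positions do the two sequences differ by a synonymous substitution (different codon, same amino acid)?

1

Codon 1: GUC Val / GUC Val — identical.
Codon 2: GGG Gly / GUG Val — nonsynonymous.
Codon 3: GAC Asp / GAC Asp — identical.
Codon 4: AGC Ser / AGC Ser — identical.
Codon 5: CUA Leu / UUG Leu — synonymous.
Codon 6: CAU His / CAU His — identical.
Synonymous differences: 1.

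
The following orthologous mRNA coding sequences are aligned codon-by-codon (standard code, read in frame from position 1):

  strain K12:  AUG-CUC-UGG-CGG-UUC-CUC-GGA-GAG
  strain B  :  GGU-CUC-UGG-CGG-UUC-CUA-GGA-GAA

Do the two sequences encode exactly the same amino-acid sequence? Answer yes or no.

no

Codon 1: AUG Met / GGU Gly — nonsynonymous.
Codon 2: CUC Leu / CUC Leu — identical.
Codon 3: UGG Trp / UGG Trp — identical.
Codon 4: CGG Arg / CGG Arg — identical.
Codon 5: UUC Phe / UUC Phe — identical.
Codon 6: CUC Leu / CUA Leu — synonymous.
Codon 7: GGA Gly / GGA Gly — identical.
Codon 8: GAG Glu / GAA Glu — synonymous.
Nonsynonymous differences: 1 → different protein.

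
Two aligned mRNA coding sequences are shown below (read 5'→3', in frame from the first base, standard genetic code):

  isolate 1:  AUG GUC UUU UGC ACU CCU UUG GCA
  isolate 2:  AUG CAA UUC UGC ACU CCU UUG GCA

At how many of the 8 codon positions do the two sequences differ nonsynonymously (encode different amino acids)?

1

Codon 1: AUG Met / AUG Met — identical.
Codon 2: GUC Val / CAA Gln — nonsynonymous.
Codon 3: UUU Phe / UUC Phe — synonymous.
Codon 4: UGC Cys / UGC Cys — identical.
Codon 5: ACU Thr / ACU Thr — identical.
Codon 6: CCU Pro / CCU Pro — identical.
Codon 7: UUG Leu / UUG Leu — identical.
Codon 8: GCA Ala / GCA Ala — identical.
Nonsynonymous differences: 1.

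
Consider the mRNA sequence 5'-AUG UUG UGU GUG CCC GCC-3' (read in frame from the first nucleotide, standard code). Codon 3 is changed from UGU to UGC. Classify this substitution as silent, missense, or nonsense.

Position 9 falls in codon 3: UGU → Cys.
After the substitution the codon is UGC → Cys.
Both encode Cys, so the change is synonymous.

silent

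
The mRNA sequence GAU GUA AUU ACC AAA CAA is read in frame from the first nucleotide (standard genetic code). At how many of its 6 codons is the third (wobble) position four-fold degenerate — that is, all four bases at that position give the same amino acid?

Codon 1 GAU (Asp): third position 2-fold.
Codon 2 GUA (Val): third position 4-fold.
Codon 3 AUU (Ile): third position 3-fold.
Codon 4 ACC (Thr): third position 4-fold.
Codon 5 AAA (Lys): third position 2-fold.
Codon 6 CAA (Gln): third position 2-fold.
Four-fold degenerate third positions: 2.

2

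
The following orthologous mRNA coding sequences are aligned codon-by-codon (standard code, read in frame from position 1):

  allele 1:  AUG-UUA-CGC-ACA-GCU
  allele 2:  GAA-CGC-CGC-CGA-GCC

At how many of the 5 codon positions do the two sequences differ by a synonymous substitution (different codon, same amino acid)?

1

Codon 1: AUG Met / GAA Glu — nonsynonymous.
Codon 2: UUA Leu / CGC Arg — nonsynonymous.
Codon 3: CGC Arg / CGC Arg — identical.
Codon 4: ACA Thr / CGA Arg — nonsynonymous.
Codon 5: GCU Ala / GCC Ala — synonymous.
Synonymous differences: 1.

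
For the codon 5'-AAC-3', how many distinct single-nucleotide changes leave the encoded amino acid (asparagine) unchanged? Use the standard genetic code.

Position 1: none → 0 synonymous.
Position 2: none → 0 synonymous.
Position 3: AAU → 1 synonymous.
Total: 0 + 0 + 1 = 1.

1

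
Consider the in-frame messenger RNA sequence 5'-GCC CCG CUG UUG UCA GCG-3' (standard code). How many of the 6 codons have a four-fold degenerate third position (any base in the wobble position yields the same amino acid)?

Codon 1 GCC (Ala): third position 4-fold.
Codon 2 CCG (Pro): third position 4-fold.
Codon 3 CUG (Leu): third position 4-fold.
Codon 4 UUG (Leu): third position 2-fold.
Codon 5 UCA (Ser): third position 4-fold.
Codon 6 GCG (Ala): third position 4-fold.
Four-fold degenerate third positions: 5.

5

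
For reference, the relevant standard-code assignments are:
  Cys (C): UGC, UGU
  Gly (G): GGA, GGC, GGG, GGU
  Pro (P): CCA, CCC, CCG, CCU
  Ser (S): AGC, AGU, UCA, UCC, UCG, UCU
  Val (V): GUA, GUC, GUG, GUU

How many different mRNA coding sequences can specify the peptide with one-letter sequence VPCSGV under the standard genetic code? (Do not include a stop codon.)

3072

Val: 4 codons.
Pro: 4 codons.
Cys: 2 codons.
Ser: 6 codons.
Gly: 4 codons.
Val: 4 codons.
4 × 4 × 2 × 6 × 4 × 4 = 3072.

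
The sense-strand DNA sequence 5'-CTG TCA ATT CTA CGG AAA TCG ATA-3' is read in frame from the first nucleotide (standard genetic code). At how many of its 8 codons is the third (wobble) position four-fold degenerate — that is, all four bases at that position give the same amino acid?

5

Codon 1 CTG (Leu): third position 4-fold.
Codon 2 TCA (Ser): third position 4-fold.
Codon 3 ATT (Ile): third position 3-fold.
Codon 4 CTA (Leu): third position 4-fold.
Codon 5 CGG (Arg): third position 4-fold.
Codon 6 AAA (Lys): third position 2-fold.
Codon 7 TCG (Ser): third position 4-fold.
Codon 8 ATA (Ile): third position 3-fold.
Four-fold degenerate third positions: 5.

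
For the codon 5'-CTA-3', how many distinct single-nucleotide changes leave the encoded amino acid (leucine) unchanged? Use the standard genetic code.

Position 1: TTA → 1 synonymous.
Position 2: none → 0 synonymous.
Position 3: CTT, CTC, CTG → 3 synonymous.
Total: 1 + 0 + 3 = 4.

4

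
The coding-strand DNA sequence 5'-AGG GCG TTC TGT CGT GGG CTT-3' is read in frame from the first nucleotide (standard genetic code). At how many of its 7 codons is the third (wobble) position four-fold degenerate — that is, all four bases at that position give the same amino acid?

4

Codon 1 AGG (Arg): third position 2-fold.
Codon 2 GCG (Ala): third position 4-fold.
Codon 3 TTC (Phe): third position 2-fold.
Codon 4 TGT (Cys): third position 2-fold.
Codon 5 CGT (Arg): third position 4-fold.
Codon 6 GGG (Gly): third position 4-fold.
Codon 7 CTT (Leu): third position 4-fold.
Four-fold degenerate third positions: 4.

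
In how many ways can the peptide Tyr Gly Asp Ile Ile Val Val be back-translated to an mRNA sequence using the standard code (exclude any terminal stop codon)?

Tyr: 2 codons.
Gly: 4 codons.
Asp: 2 codons.
Ile: 3 codons.
Ile: 3 codons.
Val: 4 codons.
Val: 4 codons.
2 × 4 × 2 × 3 × 3 × 4 × 4 = 2304.

2304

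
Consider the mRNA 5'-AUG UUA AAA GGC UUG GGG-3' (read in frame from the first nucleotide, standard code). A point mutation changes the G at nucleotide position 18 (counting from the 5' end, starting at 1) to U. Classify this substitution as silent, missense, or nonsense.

Position 18 falls in codon 6: GGG → Gly.
After the substitution the codon is GGU → Gly.
Both encode Gly, so the change is synonymous.

silent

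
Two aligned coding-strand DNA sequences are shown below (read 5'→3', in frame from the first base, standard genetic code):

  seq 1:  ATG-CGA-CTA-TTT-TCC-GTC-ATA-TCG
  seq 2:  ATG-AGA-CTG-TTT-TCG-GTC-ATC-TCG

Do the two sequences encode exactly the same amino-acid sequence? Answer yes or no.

Codon 1: ATG Met / ATG Met — identical.
Codon 2: CGA Arg / AGA Arg — synonymous.
Codon 3: CTA Leu / CTG Leu — synonymous.
Codon 4: TTT Phe / TTT Phe — identical.
Codon 5: TCC Ser / TCG Ser — synonymous.
Codon 6: GTC Val / GTC Val — identical.
Codon 7: ATA Ile / ATC Ile — synonymous.
Codon 8: TCG Ser / TCG Ser — identical.
Nonsynonymous differences: 0 → same protein.

yes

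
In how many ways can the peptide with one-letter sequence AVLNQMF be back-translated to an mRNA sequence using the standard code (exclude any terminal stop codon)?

768

Ala: 4 codons.
Val: 4 codons.
Leu: 6 codons.
Asn: 2 codons.
Gln: 2 codons.
Met: 1 codon.
Phe: 2 codons.
4 × 4 × 6 × 2 × 2 × 1 × 2 = 768.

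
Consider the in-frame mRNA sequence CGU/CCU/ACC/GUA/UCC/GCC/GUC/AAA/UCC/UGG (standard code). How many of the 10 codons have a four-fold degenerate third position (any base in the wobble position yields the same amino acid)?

8

Codon 1 CGU (Arg): third position 4-fold.
Codon 2 CCU (Pro): third position 4-fold.
Codon 3 ACC (Thr): third position 4-fold.
Codon 4 GUA (Val): third position 4-fold.
Codon 5 UCC (Ser): third position 4-fold.
Codon 6 GCC (Ala): third position 4-fold.
Codon 7 GUC (Val): third position 4-fold.
Codon 8 AAA (Lys): third position 2-fold.
Codon 9 UCC (Ser): third position 4-fold.
Codon 10 UGG (Trp): third position 1-fold.
Four-fold degenerate third positions: 8.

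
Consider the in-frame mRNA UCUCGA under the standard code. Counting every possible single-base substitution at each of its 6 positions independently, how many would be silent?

7

Codon 1 (UCU, Ser): 3 synonymous substitutions.
Codon 2 (CGA, Arg): 4 synonymous substitutions.
Total: 3 + 4 = 7.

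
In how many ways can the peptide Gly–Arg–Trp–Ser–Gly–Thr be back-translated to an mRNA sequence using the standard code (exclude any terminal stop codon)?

2304

Gly: 4 codons.
Arg: 6 codons.
Trp: 1 codon.
Ser: 6 codons.
Gly: 4 codons.
Thr: 4 codons.
4 × 6 × 1 × 6 × 4 × 4 = 2304.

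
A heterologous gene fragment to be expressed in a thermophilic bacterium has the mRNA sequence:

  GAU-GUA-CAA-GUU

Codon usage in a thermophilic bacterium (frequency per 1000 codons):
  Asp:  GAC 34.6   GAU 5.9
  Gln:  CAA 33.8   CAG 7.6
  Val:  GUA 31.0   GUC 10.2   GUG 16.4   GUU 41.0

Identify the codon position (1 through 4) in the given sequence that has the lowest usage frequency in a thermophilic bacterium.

1

Codon 1 GAU (Asp): 5.9 per 1000.
Codon 2 GUA (Val): 31.0 per 1000.
Codon 3 CAA (Gln): 33.8 per 1000.
Codon 4 GUU (Val): 41.0 per 1000.
Lowest frequency is 5.9 at codon 1.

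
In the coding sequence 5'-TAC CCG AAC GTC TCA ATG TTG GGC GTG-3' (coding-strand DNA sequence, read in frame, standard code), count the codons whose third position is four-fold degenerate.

Codon 1 TAC (Tyr): third position 2-fold.
Codon 2 CCG (Pro): third position 4-fold.
Codon 3 AAC (Asn): third position 2-fold.
Codon 4 GTC (Val): third position 4-fold.
Codon 5 TCA (Ser): third position 4-fold.
Codon 6 ATG (Met): third position 1-fold.
Codon 7 TTG (Leu): third position 2-fold.
Codon 8 GGC (Gly): third position 4-fold.
Codon 9 GTG (Val): third position 4-fold.
Four-fold degenerate third positions: 5.

5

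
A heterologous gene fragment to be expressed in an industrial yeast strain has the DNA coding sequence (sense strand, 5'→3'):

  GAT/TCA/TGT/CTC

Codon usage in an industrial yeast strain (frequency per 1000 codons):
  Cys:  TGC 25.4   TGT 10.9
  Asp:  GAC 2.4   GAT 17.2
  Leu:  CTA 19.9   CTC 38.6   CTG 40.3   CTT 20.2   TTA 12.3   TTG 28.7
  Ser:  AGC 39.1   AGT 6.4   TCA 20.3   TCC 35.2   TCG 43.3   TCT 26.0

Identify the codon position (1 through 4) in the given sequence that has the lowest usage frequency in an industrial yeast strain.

3

Codon 1 GAT (Asp): 17.2 per 1000.
Codon 2 TCA (Ser): 20.3 per 1000.
Codon 3 TGT (Cys): 10.9 per 1000.
Codon 4 CTC (Leu): 38.6 per 1000.
Lowest frequency is 10.9 at codon 3.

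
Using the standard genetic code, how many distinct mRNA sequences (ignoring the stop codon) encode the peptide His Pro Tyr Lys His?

64

His: 2 codons.
Pro: 4 codons.
Tyr: 2 codons.
Lys: 2 codons.
His: 2 codons.
2 × 4 × 2 × 2 × 2 = 64.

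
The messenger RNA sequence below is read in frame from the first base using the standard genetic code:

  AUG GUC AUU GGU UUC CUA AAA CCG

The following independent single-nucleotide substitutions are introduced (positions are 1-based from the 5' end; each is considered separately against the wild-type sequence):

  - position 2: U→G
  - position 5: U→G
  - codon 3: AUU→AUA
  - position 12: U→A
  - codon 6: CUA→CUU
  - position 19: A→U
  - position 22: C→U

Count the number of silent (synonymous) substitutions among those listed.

Codon 1: AUG (Met) → AGG (Arg) — missense.
Codon 2: GUC (Val) → GGC (Gly) — missense.
Codon 3: AUU (Ile) → AUA (Ile) — synonymous.
Codon 4: GGU (Gly) → GGA (Gly) — synonymous.
Codon 6: CUA (Leu) → CUU (Leu) — synonymous.
Codon 7: AAA (Lys) → UAA (Stop) — nonsense.
Codon 8: CCG (Pro) → UCG (Ser) — missense.
Synonymous: 3 of 7.

3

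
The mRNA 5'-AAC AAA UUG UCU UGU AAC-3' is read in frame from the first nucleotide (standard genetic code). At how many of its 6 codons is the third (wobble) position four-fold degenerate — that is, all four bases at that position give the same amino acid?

Codon 1 AAC (Asn): third position 2-fold.
Codon 2 AAA (Lys): third position 2-fold.
Codon 3 UUG (Leu): third position 2-fold.
Codon 4 UCU (Ser): third position 4-fold.
Codon 5 UGU (Cys): third position 2-fold.
Codon 6 AAC (Asn): third position 2-fold.
Four-fold degenerate third positions: 1.

1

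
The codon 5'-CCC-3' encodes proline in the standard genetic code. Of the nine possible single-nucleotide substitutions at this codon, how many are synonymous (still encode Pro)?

3

Position 1: none → 0 synonymous.
Position 2: none → 0 synonymous.
Position 3: CCU, CCA, CCG → 3 synonymous.
Total: 0 + 0 + 3 = 3.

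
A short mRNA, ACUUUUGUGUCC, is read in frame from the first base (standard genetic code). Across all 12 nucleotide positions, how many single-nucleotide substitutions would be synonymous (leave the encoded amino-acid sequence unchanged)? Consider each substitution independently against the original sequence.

10

Codon 1 (ACU, Thr): 3 synonymous substitutions.
Codon 2 (UUU, Phe): 1 synonymous substitution.
Codon 3 (GUG, Val): 3 synonymous substitutions.
Codon 4 (UCC, Ser): 3 synonymous substitutions.
Total: 3 + 1 + 3 + 3 = 10.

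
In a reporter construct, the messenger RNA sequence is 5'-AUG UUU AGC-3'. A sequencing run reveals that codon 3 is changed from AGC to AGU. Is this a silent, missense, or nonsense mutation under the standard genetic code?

Position 9 falls in codon 3: AGC → Ser.
After the substitution the codon is AGU → Ser.
Both encode Ser, so the change is synonymous.

silent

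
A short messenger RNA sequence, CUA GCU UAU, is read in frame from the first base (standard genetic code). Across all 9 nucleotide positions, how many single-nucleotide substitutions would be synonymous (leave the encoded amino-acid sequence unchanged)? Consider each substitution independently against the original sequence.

8

Codon 1 (CUA, Leu): 4 synonymous substitutions.
Codon 2 (GCU, Ala): 3 synonymous substitutions.
Codon 3 (UAU, Tyr): 1 synonymous substitution.
Total: 4 + 3 + 1 = 8.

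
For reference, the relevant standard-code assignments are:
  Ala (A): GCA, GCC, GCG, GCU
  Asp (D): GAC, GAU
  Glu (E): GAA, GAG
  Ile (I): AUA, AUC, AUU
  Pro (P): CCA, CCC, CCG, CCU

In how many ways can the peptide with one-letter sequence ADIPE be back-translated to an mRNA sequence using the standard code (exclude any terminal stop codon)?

Ala: 4 codons.
Asp: 2 codons.
Ile: 3 codons.
Pro: 4 codons.
Glu: 2 codons.
4 × 2 × 3 × 4 × 2 = 192.

192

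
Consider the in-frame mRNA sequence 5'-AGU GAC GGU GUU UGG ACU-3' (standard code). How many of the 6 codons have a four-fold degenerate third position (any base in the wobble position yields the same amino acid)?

Codon 1 AGU (Ser): third position 2-fold.
Codon 2 GAC (Asp): third position 2-fold.
Codon 3 GGU (Gly): third position 4-fold.
Codon 4 GUU (Val): third position 4-fold.
Codon 5 UGG (Trp): third position 1-fold.
Codon 6 ACU (Thr): third position 4-fold.
Four-fold degenerate third positions: 3.

3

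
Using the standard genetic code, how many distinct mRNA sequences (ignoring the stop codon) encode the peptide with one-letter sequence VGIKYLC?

Val: 4 codons.
Gly: 4 codons.
Ile: 3 codons.
Lys: 2 codons.
Tyr: 2 codons.
Leu: 6 codons.
Cys: 2 codons.
4 × 4 × 3 × 2 × 2 × 6 × 2 = 2304.

2304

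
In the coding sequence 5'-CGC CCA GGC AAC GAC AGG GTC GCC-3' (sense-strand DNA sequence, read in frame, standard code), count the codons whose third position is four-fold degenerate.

5

Codon 1 CGC (Arg): third position 4-fold.
Codon 2 CCA (Pro): third position 4-fold.
Codon 3 GGC (Gly): third position 4-fold.
Codon 4 AAC (Asn): third position 2-fold.
Codon 5 GAC (Asp): third position 2-fold.
Codon 6 AGG (Arg): third position 2-fold.
Codon 7 GTC (Val): third position 4-fold.
Codon 8 GCC (Ala): third position 4-fold.
Four-fold degenerate third positions: 5.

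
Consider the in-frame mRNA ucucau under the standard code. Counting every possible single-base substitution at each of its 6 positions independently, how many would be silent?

4

Codon 1 (UCU, Ser): 3 synonymous substitutions.
Codon 2 (CAU, His): 1 synonymous substitution.
Total: 3 + 1 = 4.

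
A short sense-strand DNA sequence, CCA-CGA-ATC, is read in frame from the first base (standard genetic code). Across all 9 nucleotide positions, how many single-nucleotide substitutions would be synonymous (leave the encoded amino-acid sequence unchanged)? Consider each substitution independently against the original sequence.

9

Codon 1 (CCA, Pro): 3 synonymous substitutions.
Codon 2 (CGA, Arg): 4 synonymous substitutions.
Codon 3 (ATC, Ile): 2 synonymous substitutions.
Total: 3 + 4 + 2 = 9.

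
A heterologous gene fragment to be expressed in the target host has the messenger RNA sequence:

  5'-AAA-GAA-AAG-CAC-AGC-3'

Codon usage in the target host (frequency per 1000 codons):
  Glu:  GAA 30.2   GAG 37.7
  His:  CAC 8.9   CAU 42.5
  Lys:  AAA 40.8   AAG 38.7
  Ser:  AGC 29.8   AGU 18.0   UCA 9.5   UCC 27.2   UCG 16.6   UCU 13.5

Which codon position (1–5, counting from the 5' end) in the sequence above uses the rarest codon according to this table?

4

Codon 1 AAA (Lys): 40.8 per 1000.
Codon 2 GAA (Glu): 30.2 per 1000.
Codon 3 AAG (Lys): 38.7 per 1000.
Codon 4 CAC (His): 8.9 per 1000.
Codon 5 AGC (Ser): 29.8 per 1000.
Lowest frequency is 8.9 at codon 4.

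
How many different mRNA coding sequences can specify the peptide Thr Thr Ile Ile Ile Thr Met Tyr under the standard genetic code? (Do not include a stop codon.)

Thr: 4 codons.
Thr: 4 codons.
Ile: 3 codons.
Ile: 3 codons.
Ile: 3 codons.
Thr: 4 codons.
Met: 1 codon.
Tyr: 2 codons.
4 × 4 × 3 × 3 × 3 × 4 × 1 × 2 = 3456.

3456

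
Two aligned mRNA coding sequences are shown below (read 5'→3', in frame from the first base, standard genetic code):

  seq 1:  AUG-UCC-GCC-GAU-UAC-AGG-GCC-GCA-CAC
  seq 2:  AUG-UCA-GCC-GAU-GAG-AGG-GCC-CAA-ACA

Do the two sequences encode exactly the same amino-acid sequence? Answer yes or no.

no

Codon 1: AUG Met / AUG Met — identical.
Codon 2: UCC Ser / UCA Ser — synonymous.
Codon 3: GCC Ala / GCC Ala — identical.
Codon 4: GAU Asp / GAU Asp — identical.
Codon 5: UAC Tyr / GAG Glu — nonsynonymous.
Codon 6: AGG Arg / AGG Arg — identical.
Codon 7: GCC Ala / GCC Ala — identical.
Codon 8: GCA Ala / CAA Gln — nonsynonymous.
Codon 9: CAC His / ACA Thr — nonsynonymous.
Nonsynonymous differences: 3 → different protein.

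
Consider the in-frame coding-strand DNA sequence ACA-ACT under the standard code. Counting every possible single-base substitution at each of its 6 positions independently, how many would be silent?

Codon 1 (ACA, Thr): 3 synonymous substitutions.
Codon 2 (ACT, Thr): 3 synonymous substitutions.
Total: 3 + 3 = 6.

6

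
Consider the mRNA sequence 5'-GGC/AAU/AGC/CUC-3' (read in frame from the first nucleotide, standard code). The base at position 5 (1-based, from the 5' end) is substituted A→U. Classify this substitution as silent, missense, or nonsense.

missense

Position 5 falls in codon 2: AAU → Asn.
After the substitution the codon is AUU → Ile.
Asn ≠ Ile, so this is a missense mutation.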